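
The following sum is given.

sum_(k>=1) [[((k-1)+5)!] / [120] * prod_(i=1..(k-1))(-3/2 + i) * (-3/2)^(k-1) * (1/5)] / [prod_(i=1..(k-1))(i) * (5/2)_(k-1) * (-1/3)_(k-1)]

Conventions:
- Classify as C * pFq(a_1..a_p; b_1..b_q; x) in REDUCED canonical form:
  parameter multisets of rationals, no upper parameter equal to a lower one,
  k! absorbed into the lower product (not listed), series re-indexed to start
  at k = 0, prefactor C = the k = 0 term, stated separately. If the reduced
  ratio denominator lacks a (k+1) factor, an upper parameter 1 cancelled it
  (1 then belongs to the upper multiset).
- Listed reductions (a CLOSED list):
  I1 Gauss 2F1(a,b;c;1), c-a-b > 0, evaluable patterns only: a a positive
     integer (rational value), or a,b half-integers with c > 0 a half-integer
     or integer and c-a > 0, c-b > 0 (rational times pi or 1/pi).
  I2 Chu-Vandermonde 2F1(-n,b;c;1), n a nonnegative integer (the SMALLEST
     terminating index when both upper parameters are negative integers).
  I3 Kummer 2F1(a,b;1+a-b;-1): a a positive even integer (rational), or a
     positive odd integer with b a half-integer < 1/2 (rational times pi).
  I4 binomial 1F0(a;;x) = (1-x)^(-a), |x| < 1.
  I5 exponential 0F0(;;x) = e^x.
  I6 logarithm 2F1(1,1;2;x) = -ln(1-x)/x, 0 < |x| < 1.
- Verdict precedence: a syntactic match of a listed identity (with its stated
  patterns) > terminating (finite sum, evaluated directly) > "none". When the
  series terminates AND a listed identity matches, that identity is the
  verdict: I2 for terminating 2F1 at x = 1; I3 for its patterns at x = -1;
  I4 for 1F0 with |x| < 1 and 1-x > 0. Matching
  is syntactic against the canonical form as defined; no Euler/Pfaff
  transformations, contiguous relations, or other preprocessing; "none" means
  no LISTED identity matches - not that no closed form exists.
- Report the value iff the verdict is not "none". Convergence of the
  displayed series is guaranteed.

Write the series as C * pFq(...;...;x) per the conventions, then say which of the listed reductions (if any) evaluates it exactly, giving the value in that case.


x = -3/2 here; the reduced form reads 2F2, upper {-1/2, 6}, lower {-1/3, 5/2}, C = 1/5. Verdict: no listed reduction: x = -3/2 and upper {-1/2, 6} fail every I1-I6 pattern.

First insight: t_0 = 1/5 here, and the product of the first k integers (prefactor 1/5) is k!.
Step ratio: r(k) = (-3/2) * (k-1/2) (k+6) / [(k-1/3) (k+5/2) (k+1)] - rational in k, leading ratio (-3/2); with t_0 = 1/5, classification follows.


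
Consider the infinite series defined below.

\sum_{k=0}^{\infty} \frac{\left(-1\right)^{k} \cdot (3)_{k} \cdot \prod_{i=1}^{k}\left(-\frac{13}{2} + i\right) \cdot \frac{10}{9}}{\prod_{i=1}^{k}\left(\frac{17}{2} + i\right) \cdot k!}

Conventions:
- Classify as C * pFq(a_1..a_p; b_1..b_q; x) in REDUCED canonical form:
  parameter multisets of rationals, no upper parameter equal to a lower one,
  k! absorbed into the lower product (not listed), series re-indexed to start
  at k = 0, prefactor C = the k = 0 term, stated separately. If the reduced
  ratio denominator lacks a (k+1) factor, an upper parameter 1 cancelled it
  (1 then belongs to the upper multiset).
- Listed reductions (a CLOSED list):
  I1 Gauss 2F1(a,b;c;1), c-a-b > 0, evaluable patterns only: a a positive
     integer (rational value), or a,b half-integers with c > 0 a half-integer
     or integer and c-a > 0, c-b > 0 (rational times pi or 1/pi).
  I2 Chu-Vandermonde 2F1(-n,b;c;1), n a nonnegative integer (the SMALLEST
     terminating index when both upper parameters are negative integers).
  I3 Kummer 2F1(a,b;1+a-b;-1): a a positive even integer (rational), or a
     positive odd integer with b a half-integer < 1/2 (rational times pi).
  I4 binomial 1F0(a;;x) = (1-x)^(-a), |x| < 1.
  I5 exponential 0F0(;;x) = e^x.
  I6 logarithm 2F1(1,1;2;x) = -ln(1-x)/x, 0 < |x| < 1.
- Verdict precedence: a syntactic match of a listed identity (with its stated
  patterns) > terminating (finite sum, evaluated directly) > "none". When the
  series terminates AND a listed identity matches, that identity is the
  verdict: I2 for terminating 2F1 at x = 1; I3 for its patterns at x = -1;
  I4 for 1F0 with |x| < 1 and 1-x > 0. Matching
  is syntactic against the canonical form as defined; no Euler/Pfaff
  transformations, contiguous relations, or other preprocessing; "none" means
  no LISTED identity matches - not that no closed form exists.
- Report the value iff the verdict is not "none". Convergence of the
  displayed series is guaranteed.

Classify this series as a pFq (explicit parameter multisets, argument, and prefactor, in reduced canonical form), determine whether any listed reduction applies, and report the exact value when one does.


With C = \frac{10}{9}: the canonical form is 2F1(-\frac{11}{2}, 3; \frac{19}{2}; -1). Verdict: this is Kummer (I3) (x = -1; c = \frac{19}{2} equals 1+a-b for upper {-\frac{11}{2}, 3}: listed pattern). Value: \frac{60775}{32768} \cdot \pi.

Key step: t_0 = \frac{10}{9} here, and the running product (C = 10/9, x = -1) telescopes to a rising factorial.
Ratio: r(k) = -1 * (k-\frac{11}{2}) (k+3) / [(k+\frac{19}{2}) (k+1)] - poly over poly, x = -1 from leading terms; C = \frac{10}{9} at k = 0.


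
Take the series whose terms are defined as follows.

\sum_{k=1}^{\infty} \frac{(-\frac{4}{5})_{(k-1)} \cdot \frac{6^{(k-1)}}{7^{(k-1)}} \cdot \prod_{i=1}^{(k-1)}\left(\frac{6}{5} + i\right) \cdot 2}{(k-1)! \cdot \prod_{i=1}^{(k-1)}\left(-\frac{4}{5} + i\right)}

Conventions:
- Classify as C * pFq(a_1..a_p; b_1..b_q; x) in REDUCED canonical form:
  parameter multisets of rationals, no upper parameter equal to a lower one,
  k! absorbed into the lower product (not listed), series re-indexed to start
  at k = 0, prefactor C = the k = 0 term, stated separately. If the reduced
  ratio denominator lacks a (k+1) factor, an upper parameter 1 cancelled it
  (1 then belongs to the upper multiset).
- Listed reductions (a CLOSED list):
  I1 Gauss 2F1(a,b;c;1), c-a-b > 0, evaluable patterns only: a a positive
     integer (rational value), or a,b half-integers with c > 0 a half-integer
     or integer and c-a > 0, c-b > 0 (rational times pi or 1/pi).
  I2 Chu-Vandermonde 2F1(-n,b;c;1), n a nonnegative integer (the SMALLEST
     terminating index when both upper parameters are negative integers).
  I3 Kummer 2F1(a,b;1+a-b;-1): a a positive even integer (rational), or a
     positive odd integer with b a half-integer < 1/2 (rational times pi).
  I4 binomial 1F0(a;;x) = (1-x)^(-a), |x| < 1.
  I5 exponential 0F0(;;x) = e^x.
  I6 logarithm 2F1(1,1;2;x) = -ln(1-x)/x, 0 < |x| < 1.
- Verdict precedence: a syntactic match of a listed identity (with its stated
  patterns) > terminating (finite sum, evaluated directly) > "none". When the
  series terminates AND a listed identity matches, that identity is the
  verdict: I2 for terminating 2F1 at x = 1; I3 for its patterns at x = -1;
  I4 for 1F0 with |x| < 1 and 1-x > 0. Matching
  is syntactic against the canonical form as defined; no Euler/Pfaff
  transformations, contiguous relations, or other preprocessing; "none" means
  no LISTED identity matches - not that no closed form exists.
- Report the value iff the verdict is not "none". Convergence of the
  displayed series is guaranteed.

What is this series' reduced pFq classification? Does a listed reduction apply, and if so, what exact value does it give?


The tell: x = \frac{6}{7} and the running product (C = 2) telescopes to a rising factorial.
Consecutive-term ratio: r(k) = \frac{6}{7} * (k-\frac{4}{5}) (k+\frac{11}{5}) / [(k+\frac{1}{5}) (k+1)] ; factor over Q: parameters, x = \frac{6}{7}, and C = 2.

Prefactor 2, argument \frac{6}{7}: 2F1 with upper {-\frac{4}{5}, \frac{11}{5}} over lower {\frac{1}{5}}. Verdict: none here - no I1-I6 shape fits x = \frac{6}{7} with lower {\frac{1}{5}}.


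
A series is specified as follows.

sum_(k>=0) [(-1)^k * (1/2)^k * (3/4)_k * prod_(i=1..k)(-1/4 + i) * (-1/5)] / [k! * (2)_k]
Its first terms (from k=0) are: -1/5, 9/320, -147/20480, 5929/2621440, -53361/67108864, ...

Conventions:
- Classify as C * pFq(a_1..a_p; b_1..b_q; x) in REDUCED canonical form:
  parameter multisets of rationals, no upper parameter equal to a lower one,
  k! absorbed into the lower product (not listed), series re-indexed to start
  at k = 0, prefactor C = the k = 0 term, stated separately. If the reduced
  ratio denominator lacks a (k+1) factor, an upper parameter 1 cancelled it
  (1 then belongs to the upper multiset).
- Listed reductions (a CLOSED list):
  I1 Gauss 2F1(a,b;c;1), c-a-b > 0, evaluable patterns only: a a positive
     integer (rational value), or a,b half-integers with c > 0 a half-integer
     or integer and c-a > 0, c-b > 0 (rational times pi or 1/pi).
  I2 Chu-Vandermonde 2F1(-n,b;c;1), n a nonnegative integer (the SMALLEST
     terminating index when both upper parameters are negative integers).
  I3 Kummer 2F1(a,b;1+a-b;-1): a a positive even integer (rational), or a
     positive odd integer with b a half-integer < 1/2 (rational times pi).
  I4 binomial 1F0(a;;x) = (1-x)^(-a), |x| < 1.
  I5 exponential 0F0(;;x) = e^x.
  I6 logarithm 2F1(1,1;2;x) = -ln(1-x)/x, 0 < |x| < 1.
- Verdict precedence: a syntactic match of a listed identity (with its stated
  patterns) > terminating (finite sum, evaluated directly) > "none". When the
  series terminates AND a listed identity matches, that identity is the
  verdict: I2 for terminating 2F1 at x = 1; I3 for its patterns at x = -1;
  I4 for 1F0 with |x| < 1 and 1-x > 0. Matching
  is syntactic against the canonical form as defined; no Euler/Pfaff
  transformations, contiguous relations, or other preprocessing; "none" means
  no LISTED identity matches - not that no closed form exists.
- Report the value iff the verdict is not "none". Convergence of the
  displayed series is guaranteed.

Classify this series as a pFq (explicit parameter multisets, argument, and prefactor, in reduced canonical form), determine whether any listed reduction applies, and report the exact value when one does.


Key observation: t_0 = -1/5 here, and the running product (C = -1/5) telescopes to a rising factorial.
Ratio: r(k) = (-1/2) * (k+3/4) (k+3/4) / [(k+2) (k+1)] - rational in k, leading ratio (-1/2); with t_0 = -1/5, classification follows.

This is -1/5 * 2F1(3/4, 3/4; 2; -1/2) in reduced canonical form. Verdict: none (x = -1/2): each listed identity misses the multisets {3/4, 3/4} ; {2}.


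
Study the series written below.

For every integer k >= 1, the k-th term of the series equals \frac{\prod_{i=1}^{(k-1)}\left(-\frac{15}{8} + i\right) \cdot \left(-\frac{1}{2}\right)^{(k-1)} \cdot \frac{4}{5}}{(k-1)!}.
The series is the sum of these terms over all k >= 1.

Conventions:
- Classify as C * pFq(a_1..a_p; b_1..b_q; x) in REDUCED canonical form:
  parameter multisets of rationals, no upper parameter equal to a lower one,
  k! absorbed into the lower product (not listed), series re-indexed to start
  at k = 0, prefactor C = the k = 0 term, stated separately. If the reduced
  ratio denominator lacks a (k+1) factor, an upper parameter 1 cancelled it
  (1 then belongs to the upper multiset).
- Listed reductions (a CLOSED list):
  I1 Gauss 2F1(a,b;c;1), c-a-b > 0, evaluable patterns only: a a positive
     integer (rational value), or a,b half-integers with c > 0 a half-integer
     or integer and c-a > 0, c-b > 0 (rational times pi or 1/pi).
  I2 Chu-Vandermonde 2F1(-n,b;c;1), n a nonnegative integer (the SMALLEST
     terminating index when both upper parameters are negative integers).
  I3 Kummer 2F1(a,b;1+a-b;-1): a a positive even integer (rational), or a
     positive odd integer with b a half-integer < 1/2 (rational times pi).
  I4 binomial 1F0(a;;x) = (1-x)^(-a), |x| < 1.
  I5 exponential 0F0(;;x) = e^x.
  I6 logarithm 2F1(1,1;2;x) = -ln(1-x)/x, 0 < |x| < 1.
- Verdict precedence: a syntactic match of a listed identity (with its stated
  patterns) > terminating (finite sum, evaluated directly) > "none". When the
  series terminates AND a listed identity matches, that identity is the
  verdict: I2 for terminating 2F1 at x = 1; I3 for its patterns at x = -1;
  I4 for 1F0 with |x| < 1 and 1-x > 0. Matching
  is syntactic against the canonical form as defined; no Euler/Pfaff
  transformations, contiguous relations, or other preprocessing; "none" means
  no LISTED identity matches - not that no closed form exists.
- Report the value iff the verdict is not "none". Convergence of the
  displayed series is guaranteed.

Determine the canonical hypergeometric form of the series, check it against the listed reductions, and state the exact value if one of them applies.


The series (x = -\frac{1}{2}) is 1F0: upper {-\frac{7}{8}}, lower {-}, prefactor \frac{4}{5}. Verdict: the I4 binomial reduction fires (the 1F0 binomial series: exponent 7/8, x = -\frac{1}{2}). Value: \frac{4}{5} \cdot \left(\frac{3}{2}\right)^{\frac{7}{8}}.

Structural cue: t_0 being \frac{4}{5}, the running product (C = 4/5) telescopes to a rising factorial.
Term ratio: r(k) = -\frac{1}{2} * (k-\frac{7}{8}) / [(k+1)] - poly over poly, x = -\frac{1}{2} from leading terms; C = \frac{4}{5} at k = 0.


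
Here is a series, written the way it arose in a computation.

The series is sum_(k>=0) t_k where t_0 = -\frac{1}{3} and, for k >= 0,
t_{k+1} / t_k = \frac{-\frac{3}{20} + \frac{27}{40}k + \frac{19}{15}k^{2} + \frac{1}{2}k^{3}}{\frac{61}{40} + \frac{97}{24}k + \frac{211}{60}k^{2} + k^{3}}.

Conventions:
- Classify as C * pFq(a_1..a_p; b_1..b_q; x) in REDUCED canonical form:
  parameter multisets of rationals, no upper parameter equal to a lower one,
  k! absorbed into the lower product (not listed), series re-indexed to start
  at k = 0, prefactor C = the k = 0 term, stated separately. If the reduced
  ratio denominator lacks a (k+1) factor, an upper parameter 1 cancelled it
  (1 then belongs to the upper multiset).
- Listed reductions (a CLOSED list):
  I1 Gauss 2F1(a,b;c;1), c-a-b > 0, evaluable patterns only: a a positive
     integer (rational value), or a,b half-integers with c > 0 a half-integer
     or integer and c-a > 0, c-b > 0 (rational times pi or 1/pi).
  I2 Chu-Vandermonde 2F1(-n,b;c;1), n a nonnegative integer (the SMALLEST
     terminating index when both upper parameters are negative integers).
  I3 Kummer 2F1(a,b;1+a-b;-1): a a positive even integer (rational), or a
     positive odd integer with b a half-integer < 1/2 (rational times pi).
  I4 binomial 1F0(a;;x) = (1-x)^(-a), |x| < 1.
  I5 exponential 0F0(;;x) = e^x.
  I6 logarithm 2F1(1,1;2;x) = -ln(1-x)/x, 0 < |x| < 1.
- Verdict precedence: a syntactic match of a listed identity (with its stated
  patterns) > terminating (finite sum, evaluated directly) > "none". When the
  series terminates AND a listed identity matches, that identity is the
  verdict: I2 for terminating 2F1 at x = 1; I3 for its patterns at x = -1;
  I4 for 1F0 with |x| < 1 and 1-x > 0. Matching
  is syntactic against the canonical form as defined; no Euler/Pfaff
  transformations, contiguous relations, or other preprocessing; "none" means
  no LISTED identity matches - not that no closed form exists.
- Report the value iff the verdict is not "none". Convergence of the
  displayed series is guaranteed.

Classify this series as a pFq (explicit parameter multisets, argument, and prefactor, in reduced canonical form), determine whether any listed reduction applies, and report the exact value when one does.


With C = -\frac{1}{3}: the canonical form is 2F1(-\frac{1}{6}, \frac{6}{5}; \frac{61}{60}; \frac{1}{2}). Verdict: none - this 2F1 at x = \frac{1}{2} matches no listed pattern, and upper {-\frac{1}{6}, \frac{6}{5}} holds no stopper.

Key step: t_0 being -\frac{1}{3}, factor the ratio over Q (C = -1/3): negated roots = parameters.
Term ratio: r(k) = \frac{1}{2} * (k-\frac{1}{6}) (k+\frac{6}{5}) / [(k+\frac{61}{60}) (k+1)] - rational in k, leading ratio \frac{1}{2}; with t_0 = -\frac{1}{3}, classification follows.


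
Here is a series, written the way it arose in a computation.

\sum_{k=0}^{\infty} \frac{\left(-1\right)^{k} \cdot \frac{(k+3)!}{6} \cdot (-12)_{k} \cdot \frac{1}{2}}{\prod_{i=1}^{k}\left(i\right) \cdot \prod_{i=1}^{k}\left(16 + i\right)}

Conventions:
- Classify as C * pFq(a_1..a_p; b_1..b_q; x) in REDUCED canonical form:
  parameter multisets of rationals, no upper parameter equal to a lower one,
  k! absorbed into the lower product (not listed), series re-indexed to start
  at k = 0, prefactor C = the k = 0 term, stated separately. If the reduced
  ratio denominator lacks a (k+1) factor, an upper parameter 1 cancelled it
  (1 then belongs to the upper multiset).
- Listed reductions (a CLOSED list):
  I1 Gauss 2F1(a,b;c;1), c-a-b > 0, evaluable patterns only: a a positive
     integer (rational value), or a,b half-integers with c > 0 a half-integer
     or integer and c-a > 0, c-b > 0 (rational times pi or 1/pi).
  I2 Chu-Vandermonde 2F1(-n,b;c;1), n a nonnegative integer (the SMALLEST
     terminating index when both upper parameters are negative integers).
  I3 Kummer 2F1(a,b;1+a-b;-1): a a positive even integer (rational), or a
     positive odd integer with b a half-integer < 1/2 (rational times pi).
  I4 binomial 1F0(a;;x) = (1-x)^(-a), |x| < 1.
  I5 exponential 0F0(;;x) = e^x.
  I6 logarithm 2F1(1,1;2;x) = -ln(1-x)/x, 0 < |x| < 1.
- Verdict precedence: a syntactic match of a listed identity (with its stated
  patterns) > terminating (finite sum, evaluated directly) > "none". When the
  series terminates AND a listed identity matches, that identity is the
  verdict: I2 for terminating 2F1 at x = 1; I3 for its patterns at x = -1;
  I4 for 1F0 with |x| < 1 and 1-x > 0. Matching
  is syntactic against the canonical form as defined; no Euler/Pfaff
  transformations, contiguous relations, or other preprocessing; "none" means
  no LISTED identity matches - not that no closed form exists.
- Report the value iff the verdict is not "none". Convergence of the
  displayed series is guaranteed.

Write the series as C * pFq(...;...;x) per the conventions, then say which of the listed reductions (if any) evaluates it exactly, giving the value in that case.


With C = \frac{1}{2}: the canonical form is 2F1(-12, 4; 17; -1). Verdict: Kummer (I3) matches (x = -1; c = 17 equals 1+a-b for upper {-12, 4}: listed pattern). Sum: 10.

First insight: x = -1 and the factorial ratio (C = 1/2) (k+a-1)!/(a-1)! is a rising factorial (a)_k.
Step ratio: r(k) = -1 * (k-12) (k+4) / [(k+17) (k+1)] ; factor over Q: parameters, x = -1, and C = \frac{1}{2}.


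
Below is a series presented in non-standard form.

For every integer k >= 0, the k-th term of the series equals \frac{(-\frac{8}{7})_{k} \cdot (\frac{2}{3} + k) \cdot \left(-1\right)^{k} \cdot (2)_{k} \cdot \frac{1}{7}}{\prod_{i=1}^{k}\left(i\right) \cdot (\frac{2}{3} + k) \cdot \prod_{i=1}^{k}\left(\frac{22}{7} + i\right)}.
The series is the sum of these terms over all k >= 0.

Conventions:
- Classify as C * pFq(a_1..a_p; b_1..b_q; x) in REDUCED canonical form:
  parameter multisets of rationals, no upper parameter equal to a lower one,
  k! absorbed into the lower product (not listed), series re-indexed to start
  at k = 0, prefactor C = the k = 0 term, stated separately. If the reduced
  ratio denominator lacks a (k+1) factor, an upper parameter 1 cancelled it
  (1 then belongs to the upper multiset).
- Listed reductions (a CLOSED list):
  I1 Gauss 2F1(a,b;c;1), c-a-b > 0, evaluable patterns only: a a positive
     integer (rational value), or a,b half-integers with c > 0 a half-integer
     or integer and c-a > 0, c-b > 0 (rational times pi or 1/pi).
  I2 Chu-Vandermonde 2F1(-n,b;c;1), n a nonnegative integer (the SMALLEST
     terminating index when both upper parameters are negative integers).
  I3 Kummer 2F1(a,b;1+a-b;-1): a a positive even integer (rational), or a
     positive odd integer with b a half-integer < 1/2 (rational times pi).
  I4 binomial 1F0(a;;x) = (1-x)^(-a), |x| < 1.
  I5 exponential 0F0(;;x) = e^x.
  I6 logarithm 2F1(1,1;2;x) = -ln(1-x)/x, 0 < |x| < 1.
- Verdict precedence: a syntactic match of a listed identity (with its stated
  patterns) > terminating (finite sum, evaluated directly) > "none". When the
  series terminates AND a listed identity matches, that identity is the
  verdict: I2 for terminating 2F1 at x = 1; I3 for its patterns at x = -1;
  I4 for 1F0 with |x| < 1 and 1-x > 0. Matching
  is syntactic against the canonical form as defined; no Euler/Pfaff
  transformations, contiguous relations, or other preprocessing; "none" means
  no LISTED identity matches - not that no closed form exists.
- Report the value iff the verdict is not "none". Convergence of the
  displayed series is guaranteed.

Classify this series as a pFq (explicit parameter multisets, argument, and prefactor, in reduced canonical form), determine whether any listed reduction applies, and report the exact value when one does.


The tell: with t_0 = \frac{1}{7}, the product of the first k integers (C = 1/7) is k!.
Ratio: r(k) = -1 * (k-\frac{8}{7}) (k+2) / [(k+\frac{29}{7}) (k+1)] - rational in k, leading ratio -1; with t_0 = \frac{1}{7}, classification follows.

Classification (C = \frac{1}{7}): 2F1 with upper {-\frac{8}{7}, 2}, lower {\frac{29}{7}}, argument x = -1. Verdict: Kummer's theorem (I3) matches (x = -1; c = \frac{29}{7} equals 1+a-b for upper {-\frac{8}{7}, 2}: listed pattern). Exact value: \frac{11}{49}.


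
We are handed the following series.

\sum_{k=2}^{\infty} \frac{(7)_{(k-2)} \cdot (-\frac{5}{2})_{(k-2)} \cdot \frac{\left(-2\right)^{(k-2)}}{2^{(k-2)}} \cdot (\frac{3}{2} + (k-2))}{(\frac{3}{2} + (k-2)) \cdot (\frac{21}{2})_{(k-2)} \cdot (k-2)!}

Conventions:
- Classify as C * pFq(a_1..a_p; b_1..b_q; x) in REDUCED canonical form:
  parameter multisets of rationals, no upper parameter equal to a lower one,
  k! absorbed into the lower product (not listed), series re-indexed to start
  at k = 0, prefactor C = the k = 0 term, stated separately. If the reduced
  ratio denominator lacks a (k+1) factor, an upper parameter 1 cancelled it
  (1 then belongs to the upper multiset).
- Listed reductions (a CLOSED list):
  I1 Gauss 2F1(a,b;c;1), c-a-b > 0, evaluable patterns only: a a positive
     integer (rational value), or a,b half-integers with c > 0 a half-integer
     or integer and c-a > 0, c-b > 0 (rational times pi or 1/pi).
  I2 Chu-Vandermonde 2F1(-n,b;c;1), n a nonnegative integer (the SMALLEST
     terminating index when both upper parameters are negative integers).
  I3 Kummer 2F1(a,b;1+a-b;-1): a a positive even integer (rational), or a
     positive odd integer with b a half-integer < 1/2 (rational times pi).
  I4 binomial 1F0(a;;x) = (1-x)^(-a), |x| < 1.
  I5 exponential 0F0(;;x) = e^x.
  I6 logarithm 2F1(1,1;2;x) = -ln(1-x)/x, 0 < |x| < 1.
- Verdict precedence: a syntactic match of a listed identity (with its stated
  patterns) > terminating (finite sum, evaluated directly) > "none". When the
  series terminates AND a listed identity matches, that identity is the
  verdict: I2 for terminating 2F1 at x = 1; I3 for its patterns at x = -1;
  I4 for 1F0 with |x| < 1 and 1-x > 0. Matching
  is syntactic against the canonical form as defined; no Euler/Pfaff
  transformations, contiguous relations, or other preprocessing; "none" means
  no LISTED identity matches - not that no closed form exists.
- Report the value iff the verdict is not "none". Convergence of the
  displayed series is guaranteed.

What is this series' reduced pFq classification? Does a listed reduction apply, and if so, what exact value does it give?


Classification (C = 1): 2F1 with upper {-\frac{5}{2}, 7}, lower {\frac{21}{2}}, argument x = -1. Verdict (x = -1): the Kummer evaluation I3 applies (x = -1; c = \frac{21}{2} equals 1+a-b for upper {-\frac{5}{2}, 7}: listed pattern). Its exact value is \frac{4849845}{4194304} \cdot \pi.

Key observation: from the first term 1: k + 3/2 divides numerator and denominator alike; prefactor 1 after cancelling.
Step ratio: r(k) = -1 * (k-\frac{5}{2}) (k+7) / [(k+\frac{21}{2}) (k+1)] - rational; roots negated = parameters, x = -1, C = 1.


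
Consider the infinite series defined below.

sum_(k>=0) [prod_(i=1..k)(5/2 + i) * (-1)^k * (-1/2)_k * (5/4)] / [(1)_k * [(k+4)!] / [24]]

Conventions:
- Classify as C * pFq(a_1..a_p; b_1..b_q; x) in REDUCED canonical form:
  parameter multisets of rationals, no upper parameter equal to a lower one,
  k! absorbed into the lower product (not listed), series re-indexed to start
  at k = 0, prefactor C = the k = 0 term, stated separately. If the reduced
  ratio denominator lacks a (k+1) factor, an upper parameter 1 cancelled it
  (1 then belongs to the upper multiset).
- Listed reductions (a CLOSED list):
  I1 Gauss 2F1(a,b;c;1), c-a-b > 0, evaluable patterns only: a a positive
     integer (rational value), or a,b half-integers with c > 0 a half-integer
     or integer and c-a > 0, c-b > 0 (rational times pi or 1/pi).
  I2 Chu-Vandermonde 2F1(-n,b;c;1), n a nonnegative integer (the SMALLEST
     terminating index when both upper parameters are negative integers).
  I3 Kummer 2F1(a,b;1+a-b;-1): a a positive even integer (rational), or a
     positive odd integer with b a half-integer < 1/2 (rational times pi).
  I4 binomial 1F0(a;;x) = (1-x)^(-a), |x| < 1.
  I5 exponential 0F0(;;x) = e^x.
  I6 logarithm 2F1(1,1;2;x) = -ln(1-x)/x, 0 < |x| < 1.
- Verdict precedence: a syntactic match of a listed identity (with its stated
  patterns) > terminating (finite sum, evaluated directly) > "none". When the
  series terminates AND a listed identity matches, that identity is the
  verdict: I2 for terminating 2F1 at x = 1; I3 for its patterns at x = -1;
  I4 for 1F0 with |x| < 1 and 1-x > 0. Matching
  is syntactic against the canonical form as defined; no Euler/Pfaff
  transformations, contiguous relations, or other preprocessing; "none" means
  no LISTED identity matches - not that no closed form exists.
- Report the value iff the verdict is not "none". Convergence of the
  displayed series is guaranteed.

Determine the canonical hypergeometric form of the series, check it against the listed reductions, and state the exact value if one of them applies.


x = -1 here; the reduced form reads 2F1, upper {-1/2, 7/2}, lower {5}, C = 5/4. Verdict: none. A 2F1 with upper {-1/2, 7/2} fits none of I1-I6 at x = -1; the sum runs forever.

Key observation: t_0 being 5/4, the running product (C = 5/4) telescopes to a rising factorial.
Term ratio: r(k) = (-1) * (k-1/2) (k+7/2) / [(k+5) (k+1)] - rational in k, leading ratio (-1); with t_0 = 5/4, classification follows.


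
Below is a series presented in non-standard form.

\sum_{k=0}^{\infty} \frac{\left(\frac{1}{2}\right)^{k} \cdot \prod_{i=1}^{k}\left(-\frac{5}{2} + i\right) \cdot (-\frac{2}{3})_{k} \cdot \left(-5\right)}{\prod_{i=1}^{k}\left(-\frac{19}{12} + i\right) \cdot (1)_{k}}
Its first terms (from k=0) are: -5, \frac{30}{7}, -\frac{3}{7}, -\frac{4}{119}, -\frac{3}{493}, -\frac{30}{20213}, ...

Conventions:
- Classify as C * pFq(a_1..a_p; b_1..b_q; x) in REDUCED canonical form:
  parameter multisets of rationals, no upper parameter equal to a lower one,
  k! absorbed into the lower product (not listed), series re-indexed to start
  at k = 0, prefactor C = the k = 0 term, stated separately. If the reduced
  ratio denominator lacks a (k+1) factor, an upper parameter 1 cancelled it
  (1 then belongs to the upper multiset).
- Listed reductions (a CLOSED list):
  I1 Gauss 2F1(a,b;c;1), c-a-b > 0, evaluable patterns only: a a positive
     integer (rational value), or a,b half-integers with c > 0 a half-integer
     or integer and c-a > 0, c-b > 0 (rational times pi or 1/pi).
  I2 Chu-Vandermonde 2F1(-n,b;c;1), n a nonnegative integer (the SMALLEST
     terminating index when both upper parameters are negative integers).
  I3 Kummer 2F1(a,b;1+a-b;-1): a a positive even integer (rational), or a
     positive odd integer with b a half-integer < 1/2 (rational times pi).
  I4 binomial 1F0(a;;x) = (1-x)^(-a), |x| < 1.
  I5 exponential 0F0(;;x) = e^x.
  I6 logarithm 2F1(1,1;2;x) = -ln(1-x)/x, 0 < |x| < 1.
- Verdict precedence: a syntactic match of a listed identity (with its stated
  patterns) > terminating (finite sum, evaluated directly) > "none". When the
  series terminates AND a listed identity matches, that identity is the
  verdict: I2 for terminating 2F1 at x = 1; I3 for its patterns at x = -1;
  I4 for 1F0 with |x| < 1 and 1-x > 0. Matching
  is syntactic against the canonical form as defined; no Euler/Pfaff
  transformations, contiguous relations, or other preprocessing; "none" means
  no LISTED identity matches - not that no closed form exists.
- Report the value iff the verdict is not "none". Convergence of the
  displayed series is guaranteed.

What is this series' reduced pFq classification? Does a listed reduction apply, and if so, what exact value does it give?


The series (x = \frac{1}{2}) is 2F1: upper {-\frac{3}{2}, -\frac{2}{3}}, lower {-\frac{7}{12}}, prefactor -5. Verdict: none - this 2F1 at x = \frac{1}{2} matches no listed pattern, and upper {-\frac{3}{2}, -\frac{2}{3}} holds no stopper.

The tell: t_0 being -5, (1)_k (C = -5) is k! itself.
Term ratio: r(k) = \frac{1}{2} * (k-\frac{3}{2}) (k-\frac{2}{3}) / [(k-\frac{7}{12}) (k+1)] - rational in k, leading ratio \frac{1}{2}; with t_0 = -5, classification follows.


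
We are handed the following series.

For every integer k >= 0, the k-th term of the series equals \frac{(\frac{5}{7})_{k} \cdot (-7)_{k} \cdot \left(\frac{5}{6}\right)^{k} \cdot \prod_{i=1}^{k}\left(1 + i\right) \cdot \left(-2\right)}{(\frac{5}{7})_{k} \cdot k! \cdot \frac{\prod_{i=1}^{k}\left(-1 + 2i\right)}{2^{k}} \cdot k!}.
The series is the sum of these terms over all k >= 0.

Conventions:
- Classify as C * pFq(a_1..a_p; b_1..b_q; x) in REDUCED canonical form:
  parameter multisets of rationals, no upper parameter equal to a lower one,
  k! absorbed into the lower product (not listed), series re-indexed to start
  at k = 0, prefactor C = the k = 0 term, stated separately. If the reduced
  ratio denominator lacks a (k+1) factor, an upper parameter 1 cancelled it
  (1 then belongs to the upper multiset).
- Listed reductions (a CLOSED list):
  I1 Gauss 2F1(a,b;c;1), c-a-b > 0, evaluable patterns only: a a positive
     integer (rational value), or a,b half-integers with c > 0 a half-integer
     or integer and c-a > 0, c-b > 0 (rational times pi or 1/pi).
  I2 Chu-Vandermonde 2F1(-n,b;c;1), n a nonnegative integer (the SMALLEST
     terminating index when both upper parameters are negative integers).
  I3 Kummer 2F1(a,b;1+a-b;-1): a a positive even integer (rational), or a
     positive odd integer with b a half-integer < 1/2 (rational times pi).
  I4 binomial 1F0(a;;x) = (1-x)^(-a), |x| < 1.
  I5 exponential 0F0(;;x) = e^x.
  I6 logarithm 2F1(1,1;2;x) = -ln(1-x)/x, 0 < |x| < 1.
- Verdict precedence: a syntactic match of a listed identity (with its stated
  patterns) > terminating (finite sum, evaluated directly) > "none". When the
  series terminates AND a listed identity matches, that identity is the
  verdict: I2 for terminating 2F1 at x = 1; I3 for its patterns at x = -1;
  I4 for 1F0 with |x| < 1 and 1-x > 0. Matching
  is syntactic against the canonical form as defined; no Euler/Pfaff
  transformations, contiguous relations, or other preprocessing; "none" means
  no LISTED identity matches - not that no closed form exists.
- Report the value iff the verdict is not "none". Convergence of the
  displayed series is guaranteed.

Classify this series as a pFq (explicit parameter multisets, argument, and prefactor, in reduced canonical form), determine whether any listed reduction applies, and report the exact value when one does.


x = \frac{5}{6} here; the reduced form reads 2F2, upper {-7, 2}, lower {\frac{1}{2}, 1}, C = -2. Verdict: terminating - upper parameter -7 makes this a finite sum (last index 7), evaluated exactly. Value: -\frac{476936528}{59108049}.

Structural cue: with t_0 = -2, the lower odd product (C = -2, x = 5/6) is 2^k (1/2)_k.
Term ratio: r(k) = \frac{5}{6} * (k-7) (k+2) / [(k+\frac{1}{2}) (k+1) (k+1)] ; factor over Q: parameters, x = \frac{5}{6}, and C = -2.


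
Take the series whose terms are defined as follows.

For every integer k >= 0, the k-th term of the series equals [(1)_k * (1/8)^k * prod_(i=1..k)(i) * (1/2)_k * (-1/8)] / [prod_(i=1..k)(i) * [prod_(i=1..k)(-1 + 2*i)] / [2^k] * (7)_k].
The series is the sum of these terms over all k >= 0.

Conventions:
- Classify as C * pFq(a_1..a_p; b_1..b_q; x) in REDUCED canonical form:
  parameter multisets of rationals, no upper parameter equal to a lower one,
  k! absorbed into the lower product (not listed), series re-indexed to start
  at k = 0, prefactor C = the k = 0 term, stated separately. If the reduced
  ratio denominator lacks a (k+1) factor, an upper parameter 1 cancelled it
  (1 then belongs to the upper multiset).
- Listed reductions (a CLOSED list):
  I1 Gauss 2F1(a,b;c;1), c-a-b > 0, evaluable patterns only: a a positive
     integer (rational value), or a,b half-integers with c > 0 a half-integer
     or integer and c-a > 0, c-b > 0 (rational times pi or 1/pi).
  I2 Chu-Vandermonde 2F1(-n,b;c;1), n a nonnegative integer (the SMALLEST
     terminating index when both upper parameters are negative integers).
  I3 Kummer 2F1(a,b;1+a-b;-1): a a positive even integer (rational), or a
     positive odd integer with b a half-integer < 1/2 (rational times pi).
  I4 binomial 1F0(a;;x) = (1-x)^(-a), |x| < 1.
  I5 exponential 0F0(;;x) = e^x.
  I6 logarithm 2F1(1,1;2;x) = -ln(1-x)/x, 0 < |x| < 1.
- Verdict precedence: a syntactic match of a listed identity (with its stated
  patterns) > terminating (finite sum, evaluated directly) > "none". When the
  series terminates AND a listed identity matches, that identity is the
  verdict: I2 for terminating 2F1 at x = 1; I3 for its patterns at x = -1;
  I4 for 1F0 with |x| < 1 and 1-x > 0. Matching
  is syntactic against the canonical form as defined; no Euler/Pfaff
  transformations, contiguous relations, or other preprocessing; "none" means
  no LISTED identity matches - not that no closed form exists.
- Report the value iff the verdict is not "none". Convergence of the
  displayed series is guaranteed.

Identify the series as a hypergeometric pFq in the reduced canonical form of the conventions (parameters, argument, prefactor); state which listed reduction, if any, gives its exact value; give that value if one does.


Key step: t_0 = -1/8 here, and the lower odd product (C = -1/8, x = 1/8) is 2^k (1/2)_k.
Consecutive-term ratio: r(k) = (1/8) * (k+1) (k+1) / [(k+7) (k+1)] - rational; roots negated = parameters, x = (1/8), C = -1/8.

At argument 1/8: a 2F1 with upper {1, 1}, lower {7}, scaled by C = -1/8. Verdict: none. No listed pattern accepts 2F1(1, 1; 7; 1/8).


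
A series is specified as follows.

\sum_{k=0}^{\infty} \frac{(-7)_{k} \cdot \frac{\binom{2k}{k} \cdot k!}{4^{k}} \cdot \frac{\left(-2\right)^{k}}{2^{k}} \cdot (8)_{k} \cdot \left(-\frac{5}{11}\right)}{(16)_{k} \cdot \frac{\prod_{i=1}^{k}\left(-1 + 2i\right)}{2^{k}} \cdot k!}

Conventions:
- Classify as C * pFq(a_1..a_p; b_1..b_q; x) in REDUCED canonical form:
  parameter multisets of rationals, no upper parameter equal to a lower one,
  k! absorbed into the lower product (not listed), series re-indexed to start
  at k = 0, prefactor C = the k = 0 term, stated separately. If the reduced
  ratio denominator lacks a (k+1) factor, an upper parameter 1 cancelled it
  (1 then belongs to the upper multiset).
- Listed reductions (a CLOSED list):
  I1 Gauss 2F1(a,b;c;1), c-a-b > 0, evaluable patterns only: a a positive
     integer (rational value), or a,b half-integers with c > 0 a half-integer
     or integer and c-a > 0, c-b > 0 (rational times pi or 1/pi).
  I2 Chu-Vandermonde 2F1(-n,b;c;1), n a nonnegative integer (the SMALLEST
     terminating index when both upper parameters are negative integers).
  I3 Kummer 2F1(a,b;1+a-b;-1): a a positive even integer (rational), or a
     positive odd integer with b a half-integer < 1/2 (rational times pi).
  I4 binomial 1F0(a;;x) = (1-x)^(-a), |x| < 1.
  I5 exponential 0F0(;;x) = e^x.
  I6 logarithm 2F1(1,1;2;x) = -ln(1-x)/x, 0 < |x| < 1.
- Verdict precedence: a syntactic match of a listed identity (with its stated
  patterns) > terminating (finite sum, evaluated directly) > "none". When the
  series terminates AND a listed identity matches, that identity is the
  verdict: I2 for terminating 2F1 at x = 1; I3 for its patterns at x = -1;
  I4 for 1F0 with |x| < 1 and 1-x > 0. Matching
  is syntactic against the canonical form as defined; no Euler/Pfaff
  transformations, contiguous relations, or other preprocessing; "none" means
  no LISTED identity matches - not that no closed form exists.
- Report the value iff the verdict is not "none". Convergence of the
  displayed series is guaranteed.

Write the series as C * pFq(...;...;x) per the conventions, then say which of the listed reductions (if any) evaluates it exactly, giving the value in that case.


With C = -\frac{5}{11}: the canonical form is 2F1(-7, 8; 16; -1). Verdict (x = -1): Kummer (I3) applies (x = -1; c = 16 equals 1+a-b for upper {-7, 8}: listed pattern). Its exact value is -\frac{195}{22}.

Key observation: with t_0 = -\frac{5}{11}, C(2k,k) (prefactor -5/11) equals 4^k (1/2)_k / k!.
Ratio: r(k) = -1 * (k-7) (k+8) / [(k+16) (k+1)] ; factor over Q: parameters, x = -1, and C = -\frac{5}{11}.


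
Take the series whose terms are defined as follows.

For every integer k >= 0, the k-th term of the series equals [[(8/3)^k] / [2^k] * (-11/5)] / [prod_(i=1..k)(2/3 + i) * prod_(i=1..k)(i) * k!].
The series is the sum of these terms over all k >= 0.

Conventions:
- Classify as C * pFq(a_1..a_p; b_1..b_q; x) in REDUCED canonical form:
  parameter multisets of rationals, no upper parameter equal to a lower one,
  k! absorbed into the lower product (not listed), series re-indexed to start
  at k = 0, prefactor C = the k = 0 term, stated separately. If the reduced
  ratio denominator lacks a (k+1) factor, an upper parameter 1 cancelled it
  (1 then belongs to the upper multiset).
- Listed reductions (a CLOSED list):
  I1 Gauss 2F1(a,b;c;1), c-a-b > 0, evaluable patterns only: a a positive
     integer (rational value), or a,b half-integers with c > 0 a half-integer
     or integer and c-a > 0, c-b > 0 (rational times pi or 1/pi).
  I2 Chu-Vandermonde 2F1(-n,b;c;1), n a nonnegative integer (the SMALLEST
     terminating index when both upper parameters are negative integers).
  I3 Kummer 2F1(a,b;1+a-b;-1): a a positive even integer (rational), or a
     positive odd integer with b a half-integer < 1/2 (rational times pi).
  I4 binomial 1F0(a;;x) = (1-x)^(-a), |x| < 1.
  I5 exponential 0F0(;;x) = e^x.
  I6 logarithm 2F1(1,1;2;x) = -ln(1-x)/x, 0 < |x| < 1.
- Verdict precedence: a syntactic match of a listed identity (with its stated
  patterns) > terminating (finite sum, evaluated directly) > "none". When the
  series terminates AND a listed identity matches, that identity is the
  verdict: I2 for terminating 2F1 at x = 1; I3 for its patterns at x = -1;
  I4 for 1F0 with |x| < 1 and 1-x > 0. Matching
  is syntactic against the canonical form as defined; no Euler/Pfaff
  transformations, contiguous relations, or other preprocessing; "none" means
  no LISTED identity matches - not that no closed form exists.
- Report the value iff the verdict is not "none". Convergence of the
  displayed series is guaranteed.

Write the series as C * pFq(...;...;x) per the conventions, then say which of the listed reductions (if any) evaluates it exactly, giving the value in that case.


First insight: t_0 = -11/5 here, and the two k-th powers (prefactor -11/5) combine into one argument.
Adjacent-term ratio: r(k) = (4/3) * 1 / [(k+1) (k+5/3) (k+1)] - rational; roots negated = parameters, x = (4/3), C = -11/5.

Prefactor -11/5, argument 4/3: 0F2 with upper {-} over lower {1, 5/3}. Verdict: none - this 0F2 at x = 4/3 matches no listed pattern, and upper {-} holds no stopper.


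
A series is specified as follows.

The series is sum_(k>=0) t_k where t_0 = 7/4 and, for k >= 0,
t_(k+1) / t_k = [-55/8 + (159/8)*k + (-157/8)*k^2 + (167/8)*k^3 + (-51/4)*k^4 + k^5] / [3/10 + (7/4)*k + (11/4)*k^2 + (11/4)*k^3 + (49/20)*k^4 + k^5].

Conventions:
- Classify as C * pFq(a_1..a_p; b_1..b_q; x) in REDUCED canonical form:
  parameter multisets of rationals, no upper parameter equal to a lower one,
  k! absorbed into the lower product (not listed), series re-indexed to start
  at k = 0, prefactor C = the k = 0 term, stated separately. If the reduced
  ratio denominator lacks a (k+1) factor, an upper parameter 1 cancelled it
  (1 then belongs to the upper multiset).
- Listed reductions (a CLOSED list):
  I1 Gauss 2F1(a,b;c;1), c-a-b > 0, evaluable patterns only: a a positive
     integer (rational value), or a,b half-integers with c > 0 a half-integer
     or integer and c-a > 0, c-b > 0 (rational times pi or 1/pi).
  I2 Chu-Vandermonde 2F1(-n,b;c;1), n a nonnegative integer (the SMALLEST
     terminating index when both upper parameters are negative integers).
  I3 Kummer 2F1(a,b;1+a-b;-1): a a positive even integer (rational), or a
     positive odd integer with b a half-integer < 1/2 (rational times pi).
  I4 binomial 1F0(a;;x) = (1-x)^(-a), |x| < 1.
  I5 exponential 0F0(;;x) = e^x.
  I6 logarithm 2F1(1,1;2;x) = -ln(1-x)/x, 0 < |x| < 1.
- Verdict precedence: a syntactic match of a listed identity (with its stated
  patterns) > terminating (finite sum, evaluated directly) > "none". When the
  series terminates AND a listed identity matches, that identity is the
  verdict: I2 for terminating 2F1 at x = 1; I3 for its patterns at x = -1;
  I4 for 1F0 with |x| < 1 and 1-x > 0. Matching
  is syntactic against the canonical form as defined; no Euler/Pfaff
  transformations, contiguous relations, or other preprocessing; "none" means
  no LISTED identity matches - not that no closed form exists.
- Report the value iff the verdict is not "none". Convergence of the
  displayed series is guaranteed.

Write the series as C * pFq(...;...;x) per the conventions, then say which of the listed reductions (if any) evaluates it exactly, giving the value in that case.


With C = 7/4: the canonical form is 3F2(-11, -5/4, -1/2; 1/4, 6/5; 1). Verdict: terminating - the sum ends at index 11 because -11 is a negative integer; exact evaluation follows. Its exact value is -241825480518228930911/5390321224943403008.

Structural cue: t_0 being 7/4, the ratio is unreduced: k^2 + 1 divides both sides (prefactor 7/4).
Step ratio: r(k) = 1 * (k-11) (k-5/4) (k-1/2) / [(k+1/4) (k+6/5) (k+1)] - rational; roots negated = parameters, x = 1, C = 7/4.
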